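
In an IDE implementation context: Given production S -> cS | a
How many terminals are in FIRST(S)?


Production: S -> cS | a
Examining each alternative for leading terminals:
  S -> cS : first terminal = 'c'
  S -> a : first terminal = 'a'
FIRST(S) = {a, c}
Count: 2

2


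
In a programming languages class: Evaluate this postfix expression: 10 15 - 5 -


Processing tokens left to right:
Push 10, Push 15
Pop 10 and 15, compute 10 - 15 = -5, push -5
Push 5
Pop -5 and 5, compute -5 - 5 = -10, push -10
Stack result: -10

-10


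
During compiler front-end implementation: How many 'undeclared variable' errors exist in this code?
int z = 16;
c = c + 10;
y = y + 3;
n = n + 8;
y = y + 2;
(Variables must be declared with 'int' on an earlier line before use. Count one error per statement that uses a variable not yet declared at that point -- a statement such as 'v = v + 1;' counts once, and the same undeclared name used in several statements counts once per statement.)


Scanning code line by line:
  Line 1: declare 'z' -> declared = ['z']
  Line 2: use 'c' -> ERROR (undeclared)
  Line 3: use 'y' -> ERROR (undeclared)
  Line 4: use 'n' -> ERROR (undeclared)
  Line 5: use 'y' -> ERROR (undeclared)
Total undeclared variable errors: 4

4


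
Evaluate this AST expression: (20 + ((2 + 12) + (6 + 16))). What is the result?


Expression: (20 + ((2 + 12) + (6 + 16)))
Evaluating step by step:
  2 + 12 = 14
  6 + 16 = 22
  14 + 22 = 36
  20 + 36 = 56
Result: 56

56


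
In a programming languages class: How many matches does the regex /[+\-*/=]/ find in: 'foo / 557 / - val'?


Pattern: /[+\-*/=]/ (operators)
Input: 'foo / 557 / - val'
Scanning for matches:
  Match 1: '/'
  Match 2: '/'
  Match 3: '-'
Total matches: 3

3


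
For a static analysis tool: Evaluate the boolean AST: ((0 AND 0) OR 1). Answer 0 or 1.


Step 1: Evaluate inner node
  0 AND 0 = 0
Step 2: Evaluate root node
  0 OR 1 = 1

1


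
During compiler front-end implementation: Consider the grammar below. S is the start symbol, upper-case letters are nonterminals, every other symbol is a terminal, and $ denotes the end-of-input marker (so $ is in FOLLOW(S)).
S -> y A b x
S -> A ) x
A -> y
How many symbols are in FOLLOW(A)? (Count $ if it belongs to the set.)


S is the start symbol and does not occur in any rule body, so FOLLOW(S) = {$}.
Examining every occurrence of A in a rule body:
  S -> y A b x : A is followed by terminal 'b' -> add 'b'
  S -> A ) x : A is followed by terminal ')' -> add ')'
  A -> y : A does not occur in the body -> contributes nothing
FOLLOW(A) = {), b}
Count: 2

2


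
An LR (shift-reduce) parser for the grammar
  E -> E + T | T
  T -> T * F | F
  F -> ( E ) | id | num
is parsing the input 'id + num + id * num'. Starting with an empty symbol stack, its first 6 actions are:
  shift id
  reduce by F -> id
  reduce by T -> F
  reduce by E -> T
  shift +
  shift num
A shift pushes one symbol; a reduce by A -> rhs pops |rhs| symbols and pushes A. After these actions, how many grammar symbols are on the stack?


Tracking the symbol stack through each action:
  Action 1: shift 'id' : push -> stack = [id] (size 1)
  Action 2: reduce by F -> id : pop 1, push F -> stack = [F] (size 1)
  Action 3: reduce by T -> F : pop 1, push T -> stack = [T] (size 1)
  Action 4: reduce by E -> T : pop 1, push E -> stack = [E] (size 1)
  Action 5: shift '+' : push -> stack = [E, +] (size 2)
  Action 6: shift 'num' : push -> stack = [E, +, num] (size 3)
Final stack size: 3

3


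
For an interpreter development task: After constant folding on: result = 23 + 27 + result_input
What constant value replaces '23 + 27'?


Identifying constant sub-expression:
  Original: result = 23 + 27 + result_input
  23 and 27 are both compile-time constants
  Evaluating: 23 + 27 = 50
  After folding: result = 50 + result_input

50


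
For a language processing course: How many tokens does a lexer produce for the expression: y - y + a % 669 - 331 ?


Scanning 'y - y + a % 669 - 331'
Token 1: 'y' -> identifier
Token 2: '-' -> operator
Token 3: 'y' -> identifier
Token 4: '+' -> operator
Token 5: 'a' -> identifier
Token 6: '%' -> operator
Token 7: '669' -> integer_literal
Token 8: '-' -> operator
Token 9: '331' -> integer_literal
Total tokens: 9

9


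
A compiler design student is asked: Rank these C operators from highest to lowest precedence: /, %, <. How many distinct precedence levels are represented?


Looking up precedence for each operator:
  / -> precedence 6
  % -> precedence 6
  < -> precedence 4
Sorted highest to lowest: /, %, <
Distinct precedence values: [6, 4]
Number of distinct levels: 2

2


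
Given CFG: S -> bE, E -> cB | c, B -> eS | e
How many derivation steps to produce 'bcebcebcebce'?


Grammar: S -> bE, E -> cB | c, B -> eS | e
Deriving 'bcebcebcebce':
Step 1: S -> bE => bE
Step 2: E -> cB => bcB
Step 3: B -> eS => bceS
Step 4: S -> bE => bcebE
Step 5: E -> cB => bcebcB
Step 6: B -> eS => bcebceS
Step 7: S -> bE => bcebcebE
Step 8: E -> cB => bcebcebcB
Step 9: B -> eS => bcebcebceS
Step 10: S -> bE => bcebcebcebE
Step 11: E -> cB => bcebcebcebcB
Step 12: B -> e => bcebcebcebce
Total derivation steps: 12

12


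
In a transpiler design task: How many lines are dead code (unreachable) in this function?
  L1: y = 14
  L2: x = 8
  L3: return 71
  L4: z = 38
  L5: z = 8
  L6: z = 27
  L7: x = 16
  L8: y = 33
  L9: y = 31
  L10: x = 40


Analyzing control flow:
  L1: reachable (before return)
  L2: reachable (before return)
  L3: reachable (return statement)
  L4: DEAD (after return at L3)
  L5: DEAD (after return at L3)
  L6: DEAD (after return at L3)
  L7: DEAD (after return at L3)
  L8: DEAD (after return at L3)
  L9: DEAD (after return at L3)
  L10: DEAD (after return at L3)
Return at L3, total lines = 10
Dead lines: L4 through L10
Count: 7

7


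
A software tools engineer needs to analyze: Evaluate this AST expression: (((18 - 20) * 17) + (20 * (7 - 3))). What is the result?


Expression: (((18 - 20) * 17) + (20 * (7 - 3)))
Evaluating step by step:
  18 - 20 = -2
  -2 * 17 = -34
  7 - 3 = 4
  20 * 4 = 80
  -34 + 80 = 46
Result: 46

46


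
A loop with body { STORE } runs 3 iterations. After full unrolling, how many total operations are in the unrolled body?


Loop body operations: STORE (1 op per iteration)
Unrolling 3 iterations:
  Iteration 1: STORE (1 ops)
  Iteration 2: STORE (1 ops)
  Iteration 3: STORE (1 ops)
Total: 3 iterations * 1 ops/iter = 3 operations

3


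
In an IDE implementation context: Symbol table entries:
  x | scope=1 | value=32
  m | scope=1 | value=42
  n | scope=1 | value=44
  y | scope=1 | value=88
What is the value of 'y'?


Searching symbol table for 'y':
  x | scope=1 | value=32
  m | scope=1 | value=42
  n | scope=1 | value=44
  y | scope=1 | value=88 <- MATCH
Found 'y' at scope 1 with value 88

88


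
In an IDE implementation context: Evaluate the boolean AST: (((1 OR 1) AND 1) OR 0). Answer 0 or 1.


Step 1: Evaluate inner node
  1 OR 1 = 1
Step 2: Evaluate next node
  1 AND 1 = 1
Step 3: Evaluate root node
  1 OR 0 = 1

1


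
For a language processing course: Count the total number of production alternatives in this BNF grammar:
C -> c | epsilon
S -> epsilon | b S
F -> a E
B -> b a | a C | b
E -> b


Counting alternatives per rule:
  C: 2 alternative(s)
  S: 2 alternative(s)
  F: 1 alternative(s)
  B: 3 alternative(s)
  E: 1 alternative(s)
Sum: 2 + 2 + 1 + 3 + 1 = 9

9


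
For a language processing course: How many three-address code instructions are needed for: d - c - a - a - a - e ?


Expression: d - c - a - a - a - e
Generating three-address code (respecting * over +/- precedence):
  Instruction 1: t1 = d - c
  Instruction 2: t2 = t1 - a
  Instruction 3: t3 = t2 - a
  Instruction 4: t4 = t3 - a
  Instruction 5: t5 = t4 - e
Total instructions: 5

5


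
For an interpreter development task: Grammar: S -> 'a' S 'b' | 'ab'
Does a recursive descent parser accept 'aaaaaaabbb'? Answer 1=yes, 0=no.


Grammar accepts strings of the form a^n b^n (n >= 1)
Word: 'aaaaaaabbb'
Counting: 7 a's and 3 b's
Check: 7 == 3? No
Mismatch: a-count != b-count
Rejected

0


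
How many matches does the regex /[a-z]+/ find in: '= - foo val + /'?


Pattern: /[a-z]+/ (identifiers)
Input: '= - foo val + /'
Scanning for matches:
  Match 1: 'foo'
  Match 2: 'val'
Total matches: 2

2


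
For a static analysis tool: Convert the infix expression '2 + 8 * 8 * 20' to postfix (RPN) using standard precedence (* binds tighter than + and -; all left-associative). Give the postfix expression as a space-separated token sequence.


Applying the shunting-yard algorithm:
  Operand 2 -> output
  Push '+' onto operator stack -> op-stack: [+]
  Operand 8 -> output
  Push '*' onto operator stack -> op-stack: [+, *]
  Operand 8 -> output
  See '*' (prec 2); top '*' (prec 2) >= it -> pop '*' to output
  Push '*' onto operator stack -> op-stack: [+, *]
  Operand 20 -> output
  End of input: pop '*' to output
  End of input: pop '+' to output
Postfix result: 2 8 8 * 20 * +

2 8 8 * 20 * +


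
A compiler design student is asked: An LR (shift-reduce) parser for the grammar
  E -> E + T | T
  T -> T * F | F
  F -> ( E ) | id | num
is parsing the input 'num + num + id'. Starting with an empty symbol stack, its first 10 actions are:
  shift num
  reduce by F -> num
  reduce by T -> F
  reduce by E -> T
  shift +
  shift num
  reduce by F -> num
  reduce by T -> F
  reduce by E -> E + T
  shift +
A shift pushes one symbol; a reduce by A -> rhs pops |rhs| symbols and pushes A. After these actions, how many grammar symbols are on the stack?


Tracking the symbol stack through each action:
  Action 1: shift 'num' : push -> stack = [num] (size 1)
  Action 2: reduce by F -> num : pop 1, push F -> stack = [F] (size 1)
  Action 3: reduce by T -> F : pop 1, push T -> stack = [T] (size 1)
  Action 4: reduce by E -> T : pop 1, push E -> stack = [E] (size 1)
  Action 5: shift '+' : push -> stack = [E, +] (size 2)
  Action 6: shift 'num' : push -> stack = [E, +, num] (size 3)
  Action 7: reduce by F -> num : pop 1, push F -> stack = [E, +, F] (size 3)
  Action 8: reduce by T -> F : pop 1, push T -> stack = [E, +, T] (size 3)
  Action 9: reduce by E -> E + T : pop 3, push E -> stack = [E] (size 1)
  Action 10: shift '+' : push -> stack = [E, +] (size 2)
Final stack size: 2

2


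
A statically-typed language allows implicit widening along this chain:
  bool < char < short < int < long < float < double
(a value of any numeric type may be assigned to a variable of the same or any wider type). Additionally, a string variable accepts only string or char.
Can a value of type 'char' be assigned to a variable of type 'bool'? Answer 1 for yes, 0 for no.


Target variable type: bool
Source value type: char
Numeric ranks: char=1, bool=0
Widening allowed iff rank(source) <= rank(target): 1 <= 0? No
Result: 0

0


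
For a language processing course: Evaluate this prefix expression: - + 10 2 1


Parsing prefix expression: - + 10 2 1
Step 1: Innermost operation '+ 10 2'
  10 + 2 = 12
Step 2: Outer operation '- [12] 1'
  12 - 1 = 11

11


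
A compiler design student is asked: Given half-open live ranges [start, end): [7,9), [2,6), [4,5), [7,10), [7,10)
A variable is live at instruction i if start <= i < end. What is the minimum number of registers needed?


Live ranges:
  Var0: [7, 9)
  Var1: [2, 6)
  Var2: [4, 5)
  Var3: [7, 10)
  Var4: [7, 10)
Sweep-line events (position, delta, active):
  pos=2 start -> active=1
  pos=4 start -> active=2
  pos=5 end -> active=1
  pos=6 end -> active=0
  pos=7 start -> active=1
  pos=7 start -> active=2
  pos=7 start -> active=3
  pos=9 end -> active=2
  pos=10 end -> active=1
  pos=10 end -> active=0
Maximum simultaneous active: 3
Minimum registers needed: 3

3


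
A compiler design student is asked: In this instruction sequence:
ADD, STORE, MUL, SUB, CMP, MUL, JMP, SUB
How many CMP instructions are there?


Scanning instruction sequence for CMP:
  Position 1: ADD
  Position 2: STORE
  Position 3: MUL
  Position 4: SUB
  Position 5: CMP <- MATCH
  Position 6: MUL
  Position 7: JMP
  Position 8: SUB
Matches at positions: [5]
Total CMP count: 1

1


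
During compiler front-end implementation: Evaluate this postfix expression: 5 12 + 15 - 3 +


Processing tokens left to right:
Push 5, Push 12
Pop 5 and 12, compute 5 + 12 = 17, push 17
Push 15
Pop 17 and 15, compute 17 - 15 = 2, push 2
Push 3
Pop 2 and 3, compute 2 + 3 = 5, push 5
Stack result: 5

5


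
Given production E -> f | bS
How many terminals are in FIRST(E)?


Production: E -> f | bS
Examining each alternative for leading terminals:
  E -> f : first terminal = 'f'
  E -> bS : first terminal = 'b'
FIRST(E) = {b, f}
Count: 2

2


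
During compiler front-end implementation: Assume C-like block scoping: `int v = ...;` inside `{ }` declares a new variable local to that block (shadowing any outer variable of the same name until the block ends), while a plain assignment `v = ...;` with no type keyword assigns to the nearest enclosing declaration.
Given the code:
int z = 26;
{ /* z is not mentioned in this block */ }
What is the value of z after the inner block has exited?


Analyzing scoping rules:
Outer scope: declares z = 26
Inner block: z is neither redeclared nor assigned -> unchanged
After the block -> 26
Result: 26

26


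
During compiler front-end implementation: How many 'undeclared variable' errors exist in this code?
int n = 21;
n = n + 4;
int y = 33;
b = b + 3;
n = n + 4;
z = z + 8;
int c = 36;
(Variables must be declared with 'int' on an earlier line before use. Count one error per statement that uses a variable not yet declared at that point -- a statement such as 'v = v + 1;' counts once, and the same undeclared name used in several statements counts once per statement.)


Scanning code line by line:
  Line 1: declare 'n' -> declared = ['n']
  Line 2: use 'n' -> OK (declared)
  Line 3: declare 'y' -> declared = ['n', 'y']
  Line 4: use 'b' -> ERROR (undeclared)
  Line 5: use 'n' -> OK (declared)
  Line 6: use 'z' -> ERROR (undeclared)
  Line 7: declare 'c' -> declared = ['c', 'n', 'y']
Total undeclared variable errors: 2

2


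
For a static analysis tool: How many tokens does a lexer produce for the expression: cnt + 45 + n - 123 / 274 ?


Scanning 'cnt + 45 + n - 123 / 274'
Token 1: 'cnt' -> identifier
Token 2: '+' -> operator
Token 3: '45' -> integer_literal
Token 4: '+' -> operator
Token 5: 'n' -> identifier
Token 6: '-' -> operator
Token 7: '123' -> integer_literal
Token 8: '/' -> operator
Token 9: '274' -> integer_literal
Total tokens: 9

9


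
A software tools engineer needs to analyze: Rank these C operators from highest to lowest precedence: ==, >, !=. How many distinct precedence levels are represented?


Looking up precedence for each operator:
  == -> precedence 3
  > -> precedence 4
  != -> precedence 3
Sorted highest to lowest: >, ==, !=
Distinct precedence values: [4, 3]
Number of distinct levels: 2

2


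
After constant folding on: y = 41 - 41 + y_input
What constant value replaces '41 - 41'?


Identifying constant sub-expression:
  Original: y = 41 - 41 + y_input
  41 and 41 are both compile-time constants
  Evaluating: 41 - 41 = 0
  After folding: y = 0 + y_input

0


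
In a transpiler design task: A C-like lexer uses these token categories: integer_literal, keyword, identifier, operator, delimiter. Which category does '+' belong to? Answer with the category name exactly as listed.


Token: '+'
Checking categories:
  identifier: no
  integer_literal: no
  operator: YES
  keyword: no
  delimiter: no
Category: operator

operator


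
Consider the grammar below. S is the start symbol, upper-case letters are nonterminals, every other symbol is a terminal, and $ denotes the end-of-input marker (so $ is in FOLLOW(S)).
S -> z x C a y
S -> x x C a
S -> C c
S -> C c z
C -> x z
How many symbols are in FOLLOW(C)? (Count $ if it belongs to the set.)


S is the start symbol and does not occur in any rule body, so FOLLOW(S) = {$}.
Examining every occurrence of C in a rule body:
  S -> z x C a y : C is followed by terminal 'a' -> add 'a'
  S -> x x C a : C is followed by terminal 'a' -> add 'a' (already in the set)
  S -> C c : C is followed by terminal 'c' -> add 'c'
  S -> C c z : C is followed by terminal 'c' -> add 'c' (already in the set)
  C -> x z : C does not occur in the body -> contributes nothing
FOLLOW(C) = {a, c}
Count: 2

2


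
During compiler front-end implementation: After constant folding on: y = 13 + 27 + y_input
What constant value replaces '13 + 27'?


Identifying constant sub-expression:
  Original: y = 13 + 27 + y_input
  13 and 27 are both compile-time constants
  Evaluating: 13 + 27 = 40
  After folding: y = 40 + y_input

40


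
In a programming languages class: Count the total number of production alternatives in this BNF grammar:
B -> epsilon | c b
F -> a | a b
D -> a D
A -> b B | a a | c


Counting alternatives per rule:
  B: 2 alternative(s)
  F: 2 alternative(s)
  D: 1 alternative(s)
  A: 3 alternative(s)
Sum: 2 + 2 + 1 + 3 = 8

8


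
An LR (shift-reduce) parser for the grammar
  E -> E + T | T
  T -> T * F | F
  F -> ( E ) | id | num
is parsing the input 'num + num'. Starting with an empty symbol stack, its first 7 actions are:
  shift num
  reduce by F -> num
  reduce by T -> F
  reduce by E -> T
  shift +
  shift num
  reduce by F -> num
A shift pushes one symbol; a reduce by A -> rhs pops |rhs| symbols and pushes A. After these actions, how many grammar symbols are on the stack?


Tracking the symbol stack through each action:
  Action 1: shift 'num' : push -> stack = [num] (size 1)
  Action 2: reduce by F -> num : pop 1, push F -> stack = [F] (size 1)
  Action 3: reduce by T -> F : pop 1, push T -> stack = [T] (size 1)
  Action 4: reduce by E -> T : pop 1, push E -> stack = [E] (size 1)
  Action 5: shift '+' : push -> stack = [E, +] (size 2)
  Action 6: shift 'num' : push -> stack = [E, +, num] (size 3)
  Action 7: reduce by F -> num : pop 1, push F -> stack = [E, +, F] (size 3)
Final stack size: 3

3


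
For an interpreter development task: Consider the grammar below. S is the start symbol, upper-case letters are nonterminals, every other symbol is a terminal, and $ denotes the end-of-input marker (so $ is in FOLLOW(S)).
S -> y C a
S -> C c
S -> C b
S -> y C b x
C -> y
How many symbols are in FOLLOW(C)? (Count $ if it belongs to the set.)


S is the start symbol and does not occur in any rule body, so FOLLOW(S) = {$}.
Examining every occurrence of C in a rule body:
  S -> y C a : C is followed by terminal 'a' -> add 'a'
  S -> C c : C is followed by terminal 'c' -> add 'c'
  S -> C b : C is followed by terminal 'b' -> add 'b'
  S -> y C b x : C is followed by terminal 'b' -> add 'b' (already in the set)
  C -> y : C does not occur in the body -> contributes nothing
FOLLOW(C) = {a, b, c}
Count: 3

3


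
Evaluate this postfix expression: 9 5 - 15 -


Processing tokens left to right:
Push 9, Push 5
Pop 9 and 5, compute 9 - 5 = 4, push 4
Push 15
Pop 4 and 15, compute 4 - 15 = -11, push -11
Stack result: -11

-11


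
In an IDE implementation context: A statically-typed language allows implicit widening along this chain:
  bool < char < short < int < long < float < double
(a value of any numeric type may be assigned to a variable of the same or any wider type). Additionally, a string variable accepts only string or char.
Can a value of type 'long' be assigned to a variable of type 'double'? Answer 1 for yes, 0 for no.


Target variable type: double
Source value type: long
Numeric ranks: long=4, double=6
Widening allowed iff rank(source) <= rank(target): 4 <= 6? Yes
Result: 1

1


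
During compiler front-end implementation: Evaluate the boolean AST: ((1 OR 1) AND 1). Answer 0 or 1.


Step 1: Evaluate inner node
  1 OR 1 = 1
Step 2: Evaluate root node
  1 AND 1 = 1

1


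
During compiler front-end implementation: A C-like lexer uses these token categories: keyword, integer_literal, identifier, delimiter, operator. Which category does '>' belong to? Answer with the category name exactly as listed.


Token: '>'
Checking categories:
  identifier: no
  integer_literal: no
  operator: YES
  keyword: no
  delimiter: no
Category: operator

operator


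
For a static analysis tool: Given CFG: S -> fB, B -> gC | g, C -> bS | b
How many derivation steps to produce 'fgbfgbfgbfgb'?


Grammar: S -> fB, B -> gC | g, C -> bS | b
Deriving 'fgbfgbfgbfgb':
Step 1: S -> fB => fB
Step 2: B -> gC => fgC
Step 3: C -> bS => fgbS
Step 4: S -> fB => fgbfB
Step 5: B -> gC => fgbfgC
Step 6: C -> bS => fgbfgbS
Step 7: S -> fB => fgbfgbfB
Step 8: B -> gC => fgbfgbfgC
Step 9: C -> bS => fgbfgbfgbS
Step 10: S -> fB => fgbfgbfgbfB
Step 11: B -> gC => fgbfgbfgbfgC
Step 12: C -> b => fgbfgbfgbfgb
Total derivation steps: 12

12


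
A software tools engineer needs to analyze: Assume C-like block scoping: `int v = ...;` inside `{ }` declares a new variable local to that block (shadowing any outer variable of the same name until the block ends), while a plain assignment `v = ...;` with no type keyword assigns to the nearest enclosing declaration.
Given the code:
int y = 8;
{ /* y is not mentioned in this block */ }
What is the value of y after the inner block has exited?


Analyzing scoping rules:
Outer scope: declares y = 8
Inner block: y is neither redeclared nor assigned -> unchanged
After the block -> 8
Result: 8

8


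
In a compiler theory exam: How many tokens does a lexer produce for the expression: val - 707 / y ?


Scanning 'val - 707 / y'
Token 1: 'val' -> identifier
Token 2: '-' -> operator
Token 3: '707' -> integer_literal
Token 4: '/' -> operator
Token 5: 'y' -> identifier
Total tokens: 5

5


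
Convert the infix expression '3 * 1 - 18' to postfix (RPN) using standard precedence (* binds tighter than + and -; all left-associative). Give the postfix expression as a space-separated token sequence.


Applying the shunting-yard algorithm:
  Operand 3 -> output
  Push '*' onto operator stack -> op-stack: [*]
  Operand 1 -> output
  See '-' (prec 1); top '*' (prec 2) >= it -> pop '*' to output
  Push '-' onto operator stack -> op-stack: [-]
  Operand 18 -> output
  End of input: pop '-' to output
Postfix result: 3 1 * 18 -

3 1 * 18 -


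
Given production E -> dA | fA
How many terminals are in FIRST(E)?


Production: E -> dA | fA
Examining each alternative for leading terminals:
  E -> dA : first terminal = 'd'
  E -> fA : first terminal = 'f'
FIRST(E) = {d, f}
Count: 2

2


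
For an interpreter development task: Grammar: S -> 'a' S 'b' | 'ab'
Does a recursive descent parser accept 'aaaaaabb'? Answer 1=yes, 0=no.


Grammar accepts strings of the form a^n b^n (n >= 1)
Word: 'aaaaaabb'
Counting: 6 a's and 2 b's
Check: 6 == 2? No
Mismatch: a-count != b-count
Rejected

0


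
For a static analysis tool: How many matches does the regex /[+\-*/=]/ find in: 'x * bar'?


Pattern: /[+\-*/=]/ (operators)
Input: 'x * bar'
Scanning for matches:
  Match 1: '*'
Total matches: 1

1


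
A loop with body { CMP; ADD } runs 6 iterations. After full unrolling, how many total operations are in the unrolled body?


Loop body operations: CMP, ADD (2 ops per iteration)
Unrolling 6 iterations:
  Iteration 1: CMP, ADD (2 ops)
  Iteration 2: CMP, ADD (2 ops)
  Iteration 3: CMP, ADD (2 ops)
  Iteration 4: CMP, ADD (2 ops)
  Iteration 5: CMP, ADD (2 ops)
  Iteration 6: CMP, ADD (2 ops)
Total: 6 iterations * 2 ops/iter = 12 operations

12


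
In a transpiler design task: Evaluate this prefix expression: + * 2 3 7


Parsing prefix expression: + * 2 3 7
Step 1: Innermost operation '* 2 3'
  2 * 3 = 6
Step 2: Outer operation '+ [6] 7'
  6 + 7 = 13

13


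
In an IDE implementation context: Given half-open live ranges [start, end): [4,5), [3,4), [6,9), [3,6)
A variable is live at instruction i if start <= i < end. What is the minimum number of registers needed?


Live ranges:
  Var0: [4, 5)
  Var1: [3, 4)
  Var2: [6, 9)
  Var3: [3, 6)
Sweep-line events (position, delta, active):
  pos=3 start -> active=1
  pos=3 start -> active=2
  pos=4 end -> active=1
  pos=4 start -> active=2
  pos=5 end -> active=1
  pos=6 end -> active=0
  pos=6 start -> active=1
  pos=9 end -> active=0
Maximum simultaneous active: 2
Minimum registers needed: 2

2


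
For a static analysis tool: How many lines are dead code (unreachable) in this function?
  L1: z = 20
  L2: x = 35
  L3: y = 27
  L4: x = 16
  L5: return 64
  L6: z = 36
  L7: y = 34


Analyzing control flow:
  L1: reachable (before return)
  L2: reachable (before return)
  L3: reachable (before return)
  L4: reachable (before return)
  L5: reachable (return statement)
  L6: DEAD (after return at L5)
  L7: DEAD (after return at L5)
Return at L5, total lines = 7
Dead lines: L6 through L7
Count: 2

2


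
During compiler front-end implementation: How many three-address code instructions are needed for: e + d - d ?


Expression: e + d - d
Generating three-address code (respecting * over +/- precedence):
  Instruction 1: t1 = e + d
  Instruction 2: t2 = t1 - d
Total instructions: 2

2


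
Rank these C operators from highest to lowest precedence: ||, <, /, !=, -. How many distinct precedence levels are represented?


Looking up precedence for each operator:
  || -> precedence 1
  < -> precedence 4
  / -> precedence 6
  != -> precedence 3
  - -> precedence 5
Sorted highest to lowest: /, -, <, !=, ||
Distinct precedence values: [6, 5, 4, 3, 1]
Number of distinct levels: 5

5


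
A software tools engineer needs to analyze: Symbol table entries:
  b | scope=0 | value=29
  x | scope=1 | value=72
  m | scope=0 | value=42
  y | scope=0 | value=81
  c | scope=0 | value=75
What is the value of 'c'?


Searching symbol table for 'c':
  b | scope=0 | value=29
  x | scope=1 | value=72
  m | scope=0 | value=42
  y | scope=0 | value=81
  c | scope=0 | value=75 <- MATCH
Found 'c' at scope 0 with value 75

75


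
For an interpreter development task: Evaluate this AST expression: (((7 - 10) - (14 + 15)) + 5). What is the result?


Expression: (((7 - 10) - (14 + 15)) + 5)
Evaluating step by step:
  7 - 10 = -3
  14 + 15 = 29
  -3 - 29 = -32
  -32 + 5 = -27
Result: -27

-27


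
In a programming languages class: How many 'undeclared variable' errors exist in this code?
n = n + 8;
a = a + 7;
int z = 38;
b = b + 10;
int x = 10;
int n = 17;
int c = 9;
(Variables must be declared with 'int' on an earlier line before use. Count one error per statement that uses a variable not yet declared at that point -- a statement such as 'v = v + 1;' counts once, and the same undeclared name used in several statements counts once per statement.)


Scanning code line by line:
  Line 1: use 'n' -> ERROR (undeclared)
  Line 2: use 'a' -> ERROR (undeclared)
  Line 3: declare 'z' -> declared = ['z']
  Line 4: use 'b' -> ERROR (undeclared)
  Line 5: declare 'x' -> declared = ['x', 'z']
  Line 6: declare 'n' -> declared = ['n', 'x', 'z']
  Line 7: declare 'c' -> declared = ['c', 'n', 'x', 'z']
Total undeclared variable errors: 3

3


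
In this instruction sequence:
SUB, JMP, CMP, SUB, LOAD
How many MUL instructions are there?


Scanning instruction sequence for MUL:
  Position 1: SUB
  Position 2: JMP
  Position 3: CMP
  Position 4: SUB
  Position 5: LOAD
Matches at positions: []
Total MUL count: 0

0


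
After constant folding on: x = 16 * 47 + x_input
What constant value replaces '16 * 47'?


Identifying constant sub-expression:
  Original: x = 16 * 47 + x_input
  16 and 47 are both compile-time constants
  Evaluating: 16 * 47 = 752
  After folding: x = 752 + x_input

752


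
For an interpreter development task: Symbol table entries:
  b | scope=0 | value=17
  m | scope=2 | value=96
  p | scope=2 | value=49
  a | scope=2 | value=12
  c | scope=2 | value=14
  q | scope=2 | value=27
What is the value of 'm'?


Searching symbol table for 'm':
  b | scope=0 | value=17
  m | scope=2 | value=96 <- MATCH
  p | scope=2 | value=49
  a | scope=2 | value=12
  c | scope=2 | value=14
  q | scope=2 | value=27
Found 'm' at scope 2 with value 96

96


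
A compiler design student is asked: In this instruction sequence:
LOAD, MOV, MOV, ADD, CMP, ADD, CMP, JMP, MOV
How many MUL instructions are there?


Scanning instruction sequence for MUL:
  Position 1: LOAD
  Position 2: MOV
  Position 3: MOV
  Position 4: ADD
  Position 5: CMP
  Position 6: ADD
  Position 7: CMP
  Position 8: JMP
  Position 9: MOV
Matches at positions: []
Total MUL count: 0

0


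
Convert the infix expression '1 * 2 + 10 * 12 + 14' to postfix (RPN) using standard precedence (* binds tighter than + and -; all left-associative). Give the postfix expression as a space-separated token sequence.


Applying the shunting-yard algorithm:
  Operand 1 -> output
  Push '*' onto operator stack -> op-stack: [*]
  Operand 2 -> output
  See '+' (prec 1); top '*' (prec 2) >= it -> pop '*' to output
  Push '+' onto operator stack -> op-stack: [+]
  Operand 10 -> output
  Push '*' onto operator stack -> op-stack: [+, *]
  Operand 12 -> output
  See '+' (prec 1); top '*' (prec 2) >= it -> pop '*' to output
  See '+' (prec 1); top '+' (prec 1) >= it -> pop '+' to output
  Push '+' onto operator stack -> op-stack: [+]
  Operand 14 -> output
  End of input: pop '+' to output
Postfix result: 1 2 * 10 12 * + 14 +

1 2 * 10 12 * + 14 +


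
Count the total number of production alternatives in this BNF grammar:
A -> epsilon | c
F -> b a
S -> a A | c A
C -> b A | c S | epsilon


Counting alternatives per rule:
  A: 2 alternative(s)
  F: 1 alternative(s)
  S: 2 alternative(s)
  C: 3 alternative(s)
Sum: 2 + 1 + 2 + 3 = 8

8


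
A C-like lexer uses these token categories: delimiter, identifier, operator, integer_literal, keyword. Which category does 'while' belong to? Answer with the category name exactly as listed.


Token: 'while'
Checking categories:
  identifier: no
  integer_literal: no
  operator: no
  keyword: YES
  delimiter: no
Category: keyword

keyword


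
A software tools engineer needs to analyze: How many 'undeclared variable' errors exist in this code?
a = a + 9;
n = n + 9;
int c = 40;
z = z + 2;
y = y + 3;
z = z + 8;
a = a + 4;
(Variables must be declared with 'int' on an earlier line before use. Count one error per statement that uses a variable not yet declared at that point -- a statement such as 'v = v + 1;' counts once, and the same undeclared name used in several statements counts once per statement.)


Scanning code line by line:
  Line 1: use 'a' -> ERROR (undeclared)
  Line 2: use 'n' -> ERROR (undeclared)
  Line 3: declare 'c' -> declared = ['c']
  Line 4: use 'z' -> ERROR (undeclared)
  Line 5: use 'y' -> ERROR (undeclared)
  Line 6: use 'z' -> ERROR (undeclared)
  Line 7: use 'a' -> ERROR (undeclared)
Total undeclared variable errors: 6

6


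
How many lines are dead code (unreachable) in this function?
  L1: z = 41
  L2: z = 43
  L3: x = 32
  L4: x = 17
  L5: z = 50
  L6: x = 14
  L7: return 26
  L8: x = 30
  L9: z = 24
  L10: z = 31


Analyzing control flow:
  L1: reachable (before return)
  L2: reachable (before return)
  L3: reachable (before return)
  L4: reachable (before return)
  L5: reachable (before return)
  L6: reachable (before return)
  L7: reachable (return statement)
  L8: DEAD (after return at L7)
  L9: DEAD (after return at L7)
  L10: DEAD (after return at L7)
Return at L7, total lines = 10
Dead lines: L8 through L10
Count: 3

3


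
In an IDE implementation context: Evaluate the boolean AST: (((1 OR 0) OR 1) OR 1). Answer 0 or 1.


Step 1: Evaluate inner node
  1 OR 0 = 1
Step 2: Evaluate next node
  1 OR 1 = 1
Step 3: Evaluate root node
  1 OR 1 = 1

1


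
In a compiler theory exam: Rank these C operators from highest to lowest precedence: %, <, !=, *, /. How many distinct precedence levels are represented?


Looking up precedence for each operator:
  % -> precedence 6
  < -> precedence 4
  != -> precedence 3
  * -> precedence 6
  / -> precedence 6
Sorted highest to lowest: %, *, /, <, !=
Distinct precedence values: [6, 4, 3]
Number of distinct levels: 3

3


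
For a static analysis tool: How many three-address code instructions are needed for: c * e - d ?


Expression: c * e - d
Generating three-address code (respecting * over +/- precedence):
  Instruction 1: t1 = c * e
  Instruction 2: t2 = t1 - d
Total instructions: 2

2


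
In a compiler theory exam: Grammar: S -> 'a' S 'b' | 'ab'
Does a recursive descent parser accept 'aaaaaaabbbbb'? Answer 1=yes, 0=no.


Grammar accepts strings of the form a^n b^n (n >= 1)
Word: 'aaaaaaabbbbb'
Counting: 7 a's and 5 b's
Check: 7 == 5? No
Mismatch: a-count != b-count
Rejected

0


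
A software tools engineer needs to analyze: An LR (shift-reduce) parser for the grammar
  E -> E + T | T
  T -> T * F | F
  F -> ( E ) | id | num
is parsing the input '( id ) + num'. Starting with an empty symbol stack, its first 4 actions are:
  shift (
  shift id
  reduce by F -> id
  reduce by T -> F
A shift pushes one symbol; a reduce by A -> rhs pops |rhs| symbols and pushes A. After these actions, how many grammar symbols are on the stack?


Tracking the symbol stack through each action:
  Action 1: shift '(' : push -> stack = [(] (size 1)
  Action 2: shift 'id' : push -> stack = [(, id] (size 2)
  Action 3: reduce by F -> id : pop 1, push F -> stack = [(, F] (size 2)
  Action 4: reduce by T -> F : pop 1, push T -> stack = [(, T] (size 2)
Final stack size: 2

2


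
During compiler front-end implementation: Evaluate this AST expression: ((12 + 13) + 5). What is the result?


Expression: ((12 + 13) + 5)
Evaluating step by step:
  12 + 13 = 25
  25 + 5 = 30
Result: 30

30


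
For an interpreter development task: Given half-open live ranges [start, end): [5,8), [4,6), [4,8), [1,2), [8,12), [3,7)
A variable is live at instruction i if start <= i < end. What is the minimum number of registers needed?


Live ranges:
  Var0: [5, 8)
  Var1: [4, 6)
  Var2: [4, 8)
  Var3: [1, 2)
  Var4: [8, 12)
  Var5: [3, 7)
Sweep-line events (position, delta, active):
  pos=1 start -> active=1
  pos=2 end -> active=0
  pos=3 start -> active=1
  pos=4 start -> active=2
  pos=4 start -> active=3
  pos=5 start -> active=4
  pos=6 end -> active=3
  pos=7 end -> active=2
  pos=8 end -> active=1
  pos=8 end -> active=0
  pos=8 start -> active=1
  pos=12 end -> active=0
Maximum simultaneous active: 4
Minimum registers needed: 4

4


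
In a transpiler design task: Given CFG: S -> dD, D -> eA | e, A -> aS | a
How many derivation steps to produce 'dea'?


Grammar: S -> dD, D -> eA | e, A -> aS | a
Deriving 'dea':
Step 1: S -> dD => dD
Step 2: D -> eA => deA
Step 3: A -> a => dea
Total derivation steps: 3

3


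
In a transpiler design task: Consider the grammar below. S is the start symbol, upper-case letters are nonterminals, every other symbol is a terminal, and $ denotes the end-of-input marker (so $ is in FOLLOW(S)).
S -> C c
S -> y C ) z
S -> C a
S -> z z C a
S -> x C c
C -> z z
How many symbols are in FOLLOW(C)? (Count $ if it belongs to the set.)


S is the start symbol and does not occur in any rule body, so FOLLOW(S) = {$}.
Examining every occurrence of C in a rule body:
  S -> C c : C is followed by terminal 'c' -> add 'c'
  S -> y C ) z : C is followed by terminal ')' -> add ')'
  S -> C a : C is followed by terminal 'a' -> add 'a'
  S -> z z C a : C is followed by terminal 'a' -> add 'a' (already in the set)
  S -> x C c : C is followed by terminal 'c' -> add 'c' (already in the set)
  C -> z z : C does not occur in the body -> contributes nothing
FOLLOW(C) = {), a, c}
Count: 3

3


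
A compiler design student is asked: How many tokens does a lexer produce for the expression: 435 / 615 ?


Scanning '435 / 615'
Token 1: '435' -> integer_literal
Token 2: '/' -> operator
Token 3: '615' -> integer_literal
Total tokens: 3

3


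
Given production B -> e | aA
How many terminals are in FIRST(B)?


Production: B -> e | aA
Examining each alternative for leading terminals:
  B -> e : first terminal = 'e'
  B -> aA : first terminal = 'a'
FIRST(B) = {a, e}
Count: 2

2


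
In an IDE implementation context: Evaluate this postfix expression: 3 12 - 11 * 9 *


Processing tokens left to right:
Push 3, Push 12
Pop 3 and 12, compute 3 - 12 = -9, push -9
Push 11
Pop -9 and 11, compute -9 * 11 = -99, push -99
Push 9
Pop -99 and 9, compute -99 * 9 = -891, push -891
Stack result: -891

-891


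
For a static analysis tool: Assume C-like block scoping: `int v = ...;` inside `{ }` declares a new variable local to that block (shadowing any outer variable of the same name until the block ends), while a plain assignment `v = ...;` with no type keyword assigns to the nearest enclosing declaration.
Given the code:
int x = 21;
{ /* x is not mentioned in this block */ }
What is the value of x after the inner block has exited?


Analyzing scoping rules:
Outer scope: declares x = 21
Inner block: x is neither redeclared nor assigned -> unchanged
After the block -> 21
Result: 21

21


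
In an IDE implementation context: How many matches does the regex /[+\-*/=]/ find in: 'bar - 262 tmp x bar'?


Pattern: /[+\-*/=]/ (operators)
Input: 'bar - 262 tmp x bar'
Scanning for matches:
  Match 1: '-'
Total matches: 1

1


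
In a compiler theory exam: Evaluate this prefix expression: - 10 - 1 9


Parsing prefix expression: - 10 - 1 9
Step 1: Innermost operation '- 1 9'
  1 - 9 = -8
Step 2: Outer operation '- 10 [-8]'
  10 - -8 = 18

18


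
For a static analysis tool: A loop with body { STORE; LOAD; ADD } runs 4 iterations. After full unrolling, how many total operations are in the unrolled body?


Loop body operations: STORE, LOAD, ADD (3 ops per iteration)
Unrolling 4 iterations:
  Iteration 1: STORE, LOAD, ADD (3 ops)
  Iteration 2: STORE, LOAD, ADD (3 ops)
  Iteration 3: STORE, LOAD, ADD (3 ops)
  Iteration 4: STORE, LOAD, ADD (3 ops)
Total: 4 iterations * 3 ops/iter = 12 operations

12


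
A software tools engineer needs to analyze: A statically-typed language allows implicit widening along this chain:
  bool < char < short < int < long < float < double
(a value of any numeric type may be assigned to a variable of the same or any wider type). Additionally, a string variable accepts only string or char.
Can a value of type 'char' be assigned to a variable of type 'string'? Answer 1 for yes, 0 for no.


Target variable type: string
Source value type: char
Rule: string accepts only {string, char}
  source 'char' in {string, char}? Yes
Result: 1

1


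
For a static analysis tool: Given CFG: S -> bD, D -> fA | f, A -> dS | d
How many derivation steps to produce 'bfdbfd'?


Grammar: S -> bD, D -> fA | f, A -> dS | d
Deriving 'bfdbfd':
Step 1: S -> bD => bD
Step 2: D -> fA => bfA
Step 3: A -> dS => bfdS
Step 4: S -> bD => bfdbD
Step 5: D -> fA => bfdbfA
Step 6: A -> d => bfdbfd
Total derivation steps: 6

6


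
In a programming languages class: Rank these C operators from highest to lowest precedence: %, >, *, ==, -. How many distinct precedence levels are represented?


Looking up precedence for each operator:
  % -> precedence 6
  > -> precedence 4
  * -> precedence 6
  == -> precedence 3
  - -> precedence 5
Sorted highest to lowest: %, *, -, >, ==
Distinct precedence values: [6, 5, 4, 3]
Number of distinct levels: 4

4


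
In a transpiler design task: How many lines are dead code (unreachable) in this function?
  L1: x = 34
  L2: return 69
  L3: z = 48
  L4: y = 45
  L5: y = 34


Analyzing control flow:
  L1: reachable (before return)
  L2: reachable (return statement)
  L3: DEAD (after return at L2)
  L4: DEAD (after return at L2)
  L5: DEAD (after return at L2)
Return at L2, total lines = 5
Dead lines: L3 through L5
Count: 3

3


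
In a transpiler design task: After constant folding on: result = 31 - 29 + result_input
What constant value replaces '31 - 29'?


Identifying constant sub-expression:
  Original: result = 31 - 29 + result_input
  31 and 29 are both compile-time constants
  Evaluating: 31 - 29 = 2
  After folding: result = 2 + result_input

2
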